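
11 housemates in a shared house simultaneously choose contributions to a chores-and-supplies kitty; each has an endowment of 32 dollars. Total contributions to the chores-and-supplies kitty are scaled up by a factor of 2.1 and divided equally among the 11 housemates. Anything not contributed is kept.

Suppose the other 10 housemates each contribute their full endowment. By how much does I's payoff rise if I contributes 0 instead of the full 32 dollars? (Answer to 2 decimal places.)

25.89 dollars

Switching from a contribution of 32 to 0 lets I keep an extra 32 dollars, but lowers the chores-and-supplies kitty by 32, which costs I their own share of that drop: 2.1/11 × 32 = 6.11.
Net gain = 32 − 6.11 = 25.89. The private return per contributed unit (0.1909) is below 1, so free-riding is indeed the best response regardless of what the others do.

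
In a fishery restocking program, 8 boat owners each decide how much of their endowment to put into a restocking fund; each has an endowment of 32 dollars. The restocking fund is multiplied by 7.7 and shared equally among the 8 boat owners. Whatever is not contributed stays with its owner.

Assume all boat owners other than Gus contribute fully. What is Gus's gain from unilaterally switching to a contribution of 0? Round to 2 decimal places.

Switching from a contribution of 32 to 0 lets Gus keep an extra 32 dollars, but lowers the restocking fund by 32, which costs Gus their own share of that drop: 7.7/8 × 32 = 30.80.
Net gain = 32 − 30.80 = 1.20. The private return per contributed unit (0.9625) is below 1, so free-riding is indeed the best response regardless of what the others do.

1.20 dollars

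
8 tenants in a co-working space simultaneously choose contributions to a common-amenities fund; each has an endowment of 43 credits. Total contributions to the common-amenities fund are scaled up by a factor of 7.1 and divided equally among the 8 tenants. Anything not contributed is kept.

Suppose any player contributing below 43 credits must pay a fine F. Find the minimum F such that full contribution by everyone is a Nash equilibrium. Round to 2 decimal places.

4.84 credits

Given the others contribute fully, the best deviation is to contribute 0 (any partial contribution still incurs the fine and gives up units whose private return 0.8875 is below 1).
Deviating from 43 to 0 saves 43 credits but forfeits the deviator's share of the drop in the common-amenities fund: 7.1/8 × 43 = 38.16.
So the deviation gain is 43 − 38.16 = 4.84, and the fine must be at least 4.84 credits to wipe it out.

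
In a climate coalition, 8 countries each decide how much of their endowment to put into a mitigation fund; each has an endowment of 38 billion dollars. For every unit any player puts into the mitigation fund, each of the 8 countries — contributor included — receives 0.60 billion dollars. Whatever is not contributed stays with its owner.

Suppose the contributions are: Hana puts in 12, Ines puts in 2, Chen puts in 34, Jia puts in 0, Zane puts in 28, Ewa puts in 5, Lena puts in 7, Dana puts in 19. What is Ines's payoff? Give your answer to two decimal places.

Total contributed: 12 + 2 + 34 + 0 + 28 + 5 + 7 + 19 = 107.
Each receives 0.60 × 107 = 64.20 from the mitigation fund.
Ines keeps 38 − 2 = 36, so Ines's payoff is 36 + 64.20 = 100.20.

100.20 billion dollars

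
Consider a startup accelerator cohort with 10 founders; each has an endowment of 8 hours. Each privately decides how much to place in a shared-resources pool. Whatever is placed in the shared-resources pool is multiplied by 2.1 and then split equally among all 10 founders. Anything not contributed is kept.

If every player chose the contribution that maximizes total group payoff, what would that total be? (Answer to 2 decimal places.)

168.00 hours

Each contributed unit returns 2.100 to the group as a whole (0.2100 to each of 10 players), which exceeds 1, so the social optimum is full contribution: group total = 2.100 × 80 = 168.00.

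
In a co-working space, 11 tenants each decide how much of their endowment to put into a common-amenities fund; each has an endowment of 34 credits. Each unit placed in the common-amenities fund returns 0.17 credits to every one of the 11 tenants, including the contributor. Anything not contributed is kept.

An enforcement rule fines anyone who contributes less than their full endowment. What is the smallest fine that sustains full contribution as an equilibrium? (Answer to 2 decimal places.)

Given the others contribute fully, the best deviation is to contribute 0 (any partial contribution still incurs the fine and gives up units whose private return 0.17 is below 1).
Deviating from 34 to 0 saves 34 credits but forfeits the deviator's share of the drop in the common-amenities fund: 0.17 × 34 = 5.78.
So the deviation gain is 34 − 5.78 = 28.22, and the fine must be at least 28.22 credits to wipe it out.

28.22 credits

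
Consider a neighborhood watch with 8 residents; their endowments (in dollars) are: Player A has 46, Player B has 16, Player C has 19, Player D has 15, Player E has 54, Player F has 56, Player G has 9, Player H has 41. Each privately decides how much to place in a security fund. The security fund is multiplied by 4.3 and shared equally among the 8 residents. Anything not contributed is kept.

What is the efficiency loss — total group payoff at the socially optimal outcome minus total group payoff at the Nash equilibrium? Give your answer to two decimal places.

844.80 dollars

The private return per contributed unit is 4.3/8 = 0.5375 < 1 for every player regardless of endowment, so the Nash equilibrium is zero contribution and the group total is Σ E_j = 46 + 16 + 19 + 15 + 54 + 56 + 9 + 41 = 256.
Each contributed unit returns 4.300 to the group, so the social optimum is full contribution by everyone: group total = 4.300 × 256 = 1100.80.
Efficiency loss = (4.300 − 1) × 256 = 844.80.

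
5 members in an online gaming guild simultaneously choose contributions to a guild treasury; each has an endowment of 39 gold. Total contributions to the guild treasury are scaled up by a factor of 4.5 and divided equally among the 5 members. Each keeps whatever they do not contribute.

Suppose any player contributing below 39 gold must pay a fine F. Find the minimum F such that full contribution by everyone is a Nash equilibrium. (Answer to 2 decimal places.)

Given the others contribute fully, the best deviation is to contribute 0 (any partial contribution still incurs the fine and gives up units whose private return 0.9000 is below 1).
Deviating from 39 to 0 saves 39 gold but forfeits the deviator's share of the drop in the guild treasury: 4.5/5 × 39 = 35.10.
So the deviation gain is 39 − 35.10 = 3.90, and the fine must be at least 3.90 gold to wipe it out.

3.90 gold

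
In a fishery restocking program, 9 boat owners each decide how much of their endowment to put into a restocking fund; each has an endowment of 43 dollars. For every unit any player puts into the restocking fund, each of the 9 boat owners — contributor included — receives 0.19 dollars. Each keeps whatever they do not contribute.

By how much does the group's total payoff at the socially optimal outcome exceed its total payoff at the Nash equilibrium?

274.77 dollars

The private return per contributed unit is 0.19 < 1, so contributing 0 is dominant for every player. At the Nash equilibrium everyone keeps their 43, and the group total is 9 × 43 = 387.
Each contributed unit returns 1.710 to the group as a whole (0.19 to each of 9 players), which exceeds 1, so the social optimum is full contribution: group total = 1.710 × 387 = 661.77.
Efficiency loss = 661.77 − 387 = 274.77.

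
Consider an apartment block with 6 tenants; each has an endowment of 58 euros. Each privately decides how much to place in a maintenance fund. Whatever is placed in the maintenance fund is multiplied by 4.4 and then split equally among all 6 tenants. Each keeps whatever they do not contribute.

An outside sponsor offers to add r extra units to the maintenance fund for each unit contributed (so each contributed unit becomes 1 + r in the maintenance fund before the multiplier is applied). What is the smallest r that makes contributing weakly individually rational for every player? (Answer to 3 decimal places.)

With matching at rate r, one contributed unit becomes (1 + r) in the maintenance fund and returns 4.4 × (1 + r) / 6 to the contributor.
Setting this equal to 1: 1 + r = 6/4.4 = 1.3636.
So the minimum matching rate is r = 1.3636 − 1 = 0.364.

0.364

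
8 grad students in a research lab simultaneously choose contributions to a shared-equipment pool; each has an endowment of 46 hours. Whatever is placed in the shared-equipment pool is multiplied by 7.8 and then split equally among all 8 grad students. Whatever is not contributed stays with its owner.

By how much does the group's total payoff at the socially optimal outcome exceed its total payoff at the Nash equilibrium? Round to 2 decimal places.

Each contributed unit returns 7.8/8 = 0.9750 to its contributor — below 1 — so contributing 0 is dominant for every player. At the Nash equilibrium everyone keeps their 46, and the group total is 8 × 46 = 368.
Each contributed unit returns 7.800 to the group as a whole (0.9750 to each of 8 players), which exceeds 1, so the social optimum is full contribution: group total = 7.800 × 368 = 2870.40.
Efficiency loss = 2870.40 − 368 = 2502.40.

2502.40 hours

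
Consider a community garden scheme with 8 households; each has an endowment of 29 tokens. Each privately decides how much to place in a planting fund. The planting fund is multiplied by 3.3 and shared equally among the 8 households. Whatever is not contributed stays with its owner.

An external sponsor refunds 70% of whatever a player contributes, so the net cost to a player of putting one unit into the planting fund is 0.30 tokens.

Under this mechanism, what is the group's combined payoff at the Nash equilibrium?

With the mechanism, a contributed unit returns (3.3/8) / 0.30 = 1.3750 per unit of net cost to the contributor — now above 1 — so contributing fully is weakly dominant for every player.
So the Nash equilibrium is full contribution by all 8; the group earns 8 × (29 × 0.70 + 3.3 × 29) = 928.00.

928.00 tokens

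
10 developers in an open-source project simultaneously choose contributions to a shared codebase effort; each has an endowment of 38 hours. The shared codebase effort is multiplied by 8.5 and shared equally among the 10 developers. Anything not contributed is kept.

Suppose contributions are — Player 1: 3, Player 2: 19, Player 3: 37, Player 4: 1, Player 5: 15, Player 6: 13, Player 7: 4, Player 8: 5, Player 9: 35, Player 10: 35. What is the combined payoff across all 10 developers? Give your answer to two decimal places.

1632.50 hours

Total contributed: 3 + 19 + 37 + 1 + 15 + 13 + 4 + 5 + 35 + 35 = 167; total kept: 10 × 38 − 167 = 213.
The shared codebase effort pays out 8.5 × 167 = 1419.50 in aggregate.
Group total = 213 + 1419.50 = 1632.50.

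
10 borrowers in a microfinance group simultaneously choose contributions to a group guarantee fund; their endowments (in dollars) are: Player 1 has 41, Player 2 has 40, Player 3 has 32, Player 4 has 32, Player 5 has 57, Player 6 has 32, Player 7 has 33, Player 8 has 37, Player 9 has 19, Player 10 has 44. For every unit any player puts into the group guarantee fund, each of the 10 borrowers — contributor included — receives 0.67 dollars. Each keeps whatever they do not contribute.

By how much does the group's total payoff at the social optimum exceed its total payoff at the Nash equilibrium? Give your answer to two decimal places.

2091.90 dollars

The private return per contributed unit is 0.67 < 1 for everyone, so the Nash equilibrium is zero contribution and the group total is Σ E_j = 41 + 40 + 32 + 32 + 57 + 32 + 33 + 37 + 19 + 44 = 367.
Each contributed unit returns 6.700 to the group, so the social optimum is full contribution by everyone: group total = 6.700 × 367 = 2458.90.
Efficiency loss = (6.700 − 1) × 367 = 2091.90.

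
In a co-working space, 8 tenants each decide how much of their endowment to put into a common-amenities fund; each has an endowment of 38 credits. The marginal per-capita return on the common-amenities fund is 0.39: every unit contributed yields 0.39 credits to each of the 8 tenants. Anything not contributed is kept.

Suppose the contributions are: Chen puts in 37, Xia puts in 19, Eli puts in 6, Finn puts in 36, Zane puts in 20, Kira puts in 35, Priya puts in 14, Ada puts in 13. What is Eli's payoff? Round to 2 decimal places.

102.20 credits

Total contributed: 37 + 19 + 6 + 36 + 20 + 35 + 14 + 13 = 180.
Each receives 0.39 × 180 = 70.20 from the common-amenities fund.
Eli keeps 38 − 6 = 32, so Eli's payoff is 32 + 70.20 = 102.20.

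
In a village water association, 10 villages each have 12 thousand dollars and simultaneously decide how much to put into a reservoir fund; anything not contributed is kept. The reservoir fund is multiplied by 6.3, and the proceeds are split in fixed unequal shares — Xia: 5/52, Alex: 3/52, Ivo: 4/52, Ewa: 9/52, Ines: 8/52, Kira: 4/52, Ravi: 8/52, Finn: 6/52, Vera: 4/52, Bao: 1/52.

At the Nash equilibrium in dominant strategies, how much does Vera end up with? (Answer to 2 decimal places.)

17.82 thousand dollars

Each unit j contributes comes back to j as 6.3 × (j's share), so j prefers to contribute only if that share exceeds 1/6.3 = 0.1587; otherwise keeping the unit dominates.
Ewa alone (share 9/52) is above the threshold, contributing 12; the remaining 9 contribute 0. Total contributed: 12.
Vera keeps 12 and receives 6.3 × 12 × 4/52 = 5.82 from the reservoir fund, for a payoff of 17.82.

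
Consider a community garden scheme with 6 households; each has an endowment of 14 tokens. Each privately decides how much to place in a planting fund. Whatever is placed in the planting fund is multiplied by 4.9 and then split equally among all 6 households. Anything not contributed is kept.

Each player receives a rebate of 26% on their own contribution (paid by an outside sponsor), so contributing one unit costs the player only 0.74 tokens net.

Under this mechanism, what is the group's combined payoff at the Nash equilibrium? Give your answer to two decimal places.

433.44 tokens

The effective private return per unit is now (4.9/6) / 0.74 = 1.1036 > 1, so every player's dominant strategy flips to full contribution.
So the Nash equilibrium is full contribution by all 6; the group earns 6 × (14 × 0.26 + 4.9 × 14) = 433.44.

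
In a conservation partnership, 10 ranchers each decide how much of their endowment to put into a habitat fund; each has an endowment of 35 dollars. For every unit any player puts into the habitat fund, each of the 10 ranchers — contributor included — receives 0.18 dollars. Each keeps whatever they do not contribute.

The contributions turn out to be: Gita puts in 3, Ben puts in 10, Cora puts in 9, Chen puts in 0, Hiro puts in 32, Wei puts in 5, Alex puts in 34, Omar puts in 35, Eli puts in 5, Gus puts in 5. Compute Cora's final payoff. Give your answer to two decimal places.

Total contributed: 3 + 10 + 9 + 0 + 32 + 5 + 34 + 35 + 5 + 5 = 138.
Each receives 0.18 × 138 = 24.84 from the habitat fund.
Cora keeps 35 − 9 = 26, so Cora's payoff is 26 + 24.84 = 50.84.

50.84 dollars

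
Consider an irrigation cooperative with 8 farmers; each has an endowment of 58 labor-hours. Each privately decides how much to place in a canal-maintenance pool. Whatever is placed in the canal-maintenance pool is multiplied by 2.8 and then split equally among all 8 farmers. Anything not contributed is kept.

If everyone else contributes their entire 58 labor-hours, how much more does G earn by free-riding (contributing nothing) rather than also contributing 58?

37.70 labor-hours

Switching from a contribution of 58 to 0 lets G keep an extra 58 labor-hours, but lowers the canal-maintenance pool by 58, which costs G their own share of that drop: 2.8/8 × 58 = 20.30.
Net gain = 58 − 20.30 = 37.70. The private return per contributed unit (0.3500) is below 1, so free-riding is indeed the best response regardless of what the others do.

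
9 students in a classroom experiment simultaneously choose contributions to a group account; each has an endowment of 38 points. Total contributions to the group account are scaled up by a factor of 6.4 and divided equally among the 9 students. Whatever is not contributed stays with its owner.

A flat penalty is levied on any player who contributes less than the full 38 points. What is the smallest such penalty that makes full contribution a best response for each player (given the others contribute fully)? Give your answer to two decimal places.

10.98 points

Given the others contribute fully, the best deviation is to contribute 0 (any partial contribution still incurs the fine and gives up units whose private return 0.7111 is below 1).
Deviating from 38 to 0 saves 38 points but forfeits the deviator's share of the drop in the group account: 6.4/9 × 38 = 27.02.
So the deviation gain is 38 − 27.02 = 10.98, and the fine must be at least 10.98 points to wipe it out.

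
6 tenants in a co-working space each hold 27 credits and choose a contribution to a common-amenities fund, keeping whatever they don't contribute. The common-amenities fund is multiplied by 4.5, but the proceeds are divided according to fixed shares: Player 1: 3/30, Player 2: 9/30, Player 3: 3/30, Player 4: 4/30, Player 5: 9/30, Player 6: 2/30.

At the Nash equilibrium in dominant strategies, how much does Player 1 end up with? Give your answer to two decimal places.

51.30 credits

Each unit j contributes comes back to j as 4.5 × (j's share), so j prefers to contribute only if that share exceeds 1/4.5 = 0.2222; otherwise keeping the unit dominates.
The shares above 0.2222 belong to Player 2 and Player 5, contributing 27 each; the remaining 4 contribute 0. Total contributed: 54.
Player 1 keeps 27 and receives 4.5 × 54 × 3/30 = 24.30 from the common-amenities fund, for a payoff of 51.30.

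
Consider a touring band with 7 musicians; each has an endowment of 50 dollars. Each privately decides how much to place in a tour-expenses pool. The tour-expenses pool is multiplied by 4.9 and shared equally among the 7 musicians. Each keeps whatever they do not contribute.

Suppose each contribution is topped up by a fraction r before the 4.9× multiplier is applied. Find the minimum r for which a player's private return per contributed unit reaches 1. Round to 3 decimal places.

With matching at rate r, one contributed unit becomes (1 + r) in the tour-expenses pool and returns 4.9 × (1 + r) / 7 to the contributor.
Setting this equal to 1: 1 + r = 7/4.9 = 1.4286.
So the minimum matching rate is r = 1.4286 − 1 = 0.429.

0.429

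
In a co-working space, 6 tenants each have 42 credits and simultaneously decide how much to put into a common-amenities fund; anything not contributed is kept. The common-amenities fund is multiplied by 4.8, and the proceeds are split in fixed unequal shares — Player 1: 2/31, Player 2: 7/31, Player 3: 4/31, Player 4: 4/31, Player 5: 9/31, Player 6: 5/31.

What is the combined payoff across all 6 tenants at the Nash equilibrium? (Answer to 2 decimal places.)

For player j, contributing a unit is worthwhile iff 4.8 × (j's share) ≥ 1, i.e. iff j's share is at least 0.2083.
Player 2 and Player 5 clear that bar, contributing 42 each; the remaining 4 contribute 0. Total contributed: 84.
The common-amenities fund pays out 4.8 × 84 = 403.20 in total (split across the unequal shares, but the aggregate is all that matters for the group sum).
The 4 free-riders keep 42 each, adding 168. Group total = 168 + 403.20 = 571.20.

571.20 credits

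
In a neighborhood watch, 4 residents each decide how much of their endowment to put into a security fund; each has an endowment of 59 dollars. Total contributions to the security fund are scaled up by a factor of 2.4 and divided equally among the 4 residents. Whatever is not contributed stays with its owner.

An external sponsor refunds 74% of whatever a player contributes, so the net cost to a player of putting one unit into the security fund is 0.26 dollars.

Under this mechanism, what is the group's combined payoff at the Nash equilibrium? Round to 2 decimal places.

The effective private return per unit is now (2.4/4) / 0.26 = 2.3077 > 1, so every player's dominant strategy flips to full contribution.
So the Nash equilibrium is full contribution by all 4; the group earns 4 × (59 × 0.74 + 2.4 × 59) = 741.04.

741.04 dollars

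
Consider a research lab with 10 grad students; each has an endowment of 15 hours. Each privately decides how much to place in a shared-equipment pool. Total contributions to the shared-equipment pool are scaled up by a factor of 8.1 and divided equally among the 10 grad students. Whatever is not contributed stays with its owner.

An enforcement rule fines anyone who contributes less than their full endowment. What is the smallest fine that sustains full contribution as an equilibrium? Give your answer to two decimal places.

2.85 hours

Given the others contribute fully, the best deviation is to contribute 0 (any partial contribution still incurs the fine and gives up units whose private return 0.8100 is below 1).
Deviating from 15 to 0 saves 15 hours but forfeits the deviator's share of the drop in the shared-equipment pool: 8.1/10 × 15 = 12.15.
So the deviation gain is 15 − 12.15 = 2.85, and the fine must be at least 2.85 hours to wipe it out.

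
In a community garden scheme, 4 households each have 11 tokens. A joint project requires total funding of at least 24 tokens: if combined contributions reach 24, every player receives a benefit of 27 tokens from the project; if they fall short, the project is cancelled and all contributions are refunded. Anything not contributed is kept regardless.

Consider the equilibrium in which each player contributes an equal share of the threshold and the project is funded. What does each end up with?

Equal share of the threshold: 24/4 = 6.
At this profile no one gains by cutting their contribution: any cut drops the total below 24, the project is cancelled, contributions are refunded, and the deviator ends with 11, which is less than 11 − 6 + 27 = 32. Contributing more than 6 just wastes the excess. So contributing exactly 6 is a best response.
Each player's payoff: 11 − 6 + 27 = 32.

32 tokens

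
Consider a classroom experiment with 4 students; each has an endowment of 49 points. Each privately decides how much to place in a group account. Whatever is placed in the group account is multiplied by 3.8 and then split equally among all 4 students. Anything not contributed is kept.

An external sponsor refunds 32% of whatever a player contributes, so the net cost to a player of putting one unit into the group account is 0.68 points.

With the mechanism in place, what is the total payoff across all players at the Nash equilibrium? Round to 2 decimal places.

With the mechanism, a contributed unit returns (3.8/4) / 0.68 = 1.3971 per unit of net cost to the contributor — now above 1 — so contributing fully is weakly dominant for every player.
So the Nash equilibrium is full contribution by all 4; the group earns 4 × (49 × 0.32 + 3.8 × 49) = 807.52.

807.52 points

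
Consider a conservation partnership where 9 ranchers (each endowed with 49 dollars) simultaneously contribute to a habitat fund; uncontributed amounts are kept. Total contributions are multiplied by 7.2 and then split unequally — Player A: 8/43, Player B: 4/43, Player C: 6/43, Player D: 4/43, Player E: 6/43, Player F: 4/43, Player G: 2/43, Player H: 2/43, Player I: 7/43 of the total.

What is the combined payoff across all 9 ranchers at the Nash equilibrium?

Player j's private return per contributed unit is 7.2 × (j's share). Contributing is weakly dominant for j when that share is at least 1/7.2 = 0.1389, and contributing 0 is dominant otherwise.
Player A, Player C, Player E and Player I clear that bar, contributing 49 each; the remaining 5 contribute 0. Total contributed: 196.
The habitat fund pays out 7.2 × 196 = 1411.20 in total (split across the unequal shares, but the aggregate is all that matters for the group sum).
The 5 free-riders keep 49 each, adding 245. Group total = 245 + 1411.20 = 1656.20.

1656.20 dollars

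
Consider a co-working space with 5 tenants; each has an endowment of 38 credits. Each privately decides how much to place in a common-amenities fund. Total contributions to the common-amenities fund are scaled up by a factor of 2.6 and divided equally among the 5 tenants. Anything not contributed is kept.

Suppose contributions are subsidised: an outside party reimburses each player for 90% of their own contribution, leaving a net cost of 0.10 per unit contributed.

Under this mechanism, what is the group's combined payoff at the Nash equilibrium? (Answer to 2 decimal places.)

665.00 credits

Under the mechanism each unit contributed yields (2.6/5) / 0.10 = 5.2000 back to its contributor per unit of net cost, which exceeds 1, making full contribution the dominant choice for everyone.
So the Nash equilibrium is full contribution by all 5; the group earns 5 × (38 × 0.90 + 2.6 × 38) = 665.00.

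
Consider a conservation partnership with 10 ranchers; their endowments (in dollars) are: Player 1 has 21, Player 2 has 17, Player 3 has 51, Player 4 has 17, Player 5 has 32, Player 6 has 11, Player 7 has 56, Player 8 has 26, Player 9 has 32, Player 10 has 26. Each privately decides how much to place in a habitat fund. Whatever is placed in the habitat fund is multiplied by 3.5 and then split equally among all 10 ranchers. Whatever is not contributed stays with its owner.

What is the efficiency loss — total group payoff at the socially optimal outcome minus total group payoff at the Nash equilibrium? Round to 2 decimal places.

722.50 dollars

The private return per contributed unit is 3.5/10 = 0.3500 < 1 for every player regardless of endowment, so the Nash equilibrium is zero contribution and the group total is Σ E_j = 21 + 17 + 51 + 17 + 32 + 11 + 56 + 26 + 32 + 26 = 289.
Each contributed unit returns 3.500 to the group, so the social optimum is full contribution by everyone: group total = 3.500 × 289 = 1011.50.
Efficiency loss = (3.500 − 1) × 289 = 722.50.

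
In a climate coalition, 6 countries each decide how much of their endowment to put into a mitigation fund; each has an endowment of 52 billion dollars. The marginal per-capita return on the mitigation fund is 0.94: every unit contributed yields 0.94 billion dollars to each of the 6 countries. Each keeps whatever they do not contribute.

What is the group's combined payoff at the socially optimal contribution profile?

1759.68 billion dollars

Each contributed unit returns 5.640 to the group as a whole (0.94 to each of 6 players), which exceeds 1, so the social optimum is full contribution: group total = 5.640 × 312 = 1759.68.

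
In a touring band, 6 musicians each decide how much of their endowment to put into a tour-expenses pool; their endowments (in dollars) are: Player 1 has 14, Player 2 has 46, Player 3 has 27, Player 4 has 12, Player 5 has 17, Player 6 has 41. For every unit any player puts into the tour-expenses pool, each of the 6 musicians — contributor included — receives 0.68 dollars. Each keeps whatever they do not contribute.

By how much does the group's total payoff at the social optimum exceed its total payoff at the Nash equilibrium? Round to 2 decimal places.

483.56 dollars

The private return per contributed unit is 0.68 < 1 for everyone, so the Nash equilibrium is zero contribution and the group total is Σ E_j = 14 + 46 + 27 + 12 + 17 + 41 = 157.
Each contributed unit returns 4.080 to the group, so the social optimum is full contribution by everyone: group total = 4.080 × 157 = 640.56.
Efficiency loss = (4.080 − 1) × 157 = 483.56.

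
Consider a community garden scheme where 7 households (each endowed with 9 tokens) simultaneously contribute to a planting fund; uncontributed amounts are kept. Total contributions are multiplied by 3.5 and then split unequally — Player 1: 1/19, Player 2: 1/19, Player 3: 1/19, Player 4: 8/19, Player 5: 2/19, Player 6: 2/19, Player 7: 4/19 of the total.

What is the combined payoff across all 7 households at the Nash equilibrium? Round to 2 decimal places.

Player j's private return per contributed unit is 3.5 × (j's share). Contributing is weakly dominant for j when that share is at least 1/3.5 = 0.2857, and contributing 0 is dominant otherwise.
Only Player 4 (8/19) clears that bar, contributing 9; the remaining 6 contribute 0. Total contributed: 9.
The planting fund pays out 3.5 × 9 = 31.50 in total (split across the unequal shares, but the aggregate is all that matters for the group sum).
The 6 free-riders keep 9 each, adding 54. Group total = 54 + 31.50 = 85.50.

85.50 tokens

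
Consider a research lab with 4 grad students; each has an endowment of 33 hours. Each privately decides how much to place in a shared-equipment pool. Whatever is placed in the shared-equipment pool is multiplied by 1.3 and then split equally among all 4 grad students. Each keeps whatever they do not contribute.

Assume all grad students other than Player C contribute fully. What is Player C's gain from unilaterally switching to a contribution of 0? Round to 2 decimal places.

Switching from a contribution of 33 to 0 lets Player C keep an extra 33 hours, but lowers the shared-equipment pool by 33, which costs Player C their own share of that drop: 1.3/4 × 33 = 10.72.
Net gain = 33 − 10.72 = 22.28. The private return per contributed unit (0.3250) is below 1, so free-riding is indeed the best response regardless of what the others do.

22.28 hours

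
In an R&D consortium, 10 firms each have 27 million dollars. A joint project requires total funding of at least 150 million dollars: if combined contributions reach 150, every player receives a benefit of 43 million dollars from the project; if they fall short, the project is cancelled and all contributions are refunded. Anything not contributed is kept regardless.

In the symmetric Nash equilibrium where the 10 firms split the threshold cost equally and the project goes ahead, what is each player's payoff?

55 million dollars

Equal share of the threshold: 150/10 = 15.
At this profile no one gains by cutting their contribution: any cut drops the total below 150, the project is cancelled, contributions are refunded, and the deviator ends with 27, which is less than 27 − 15 + 43 = 55. Contributing more than 15 just wastes the excess. So contributing exactly 15 is a best response.
Each player's payoff: 27 − 15 + 43 = 55.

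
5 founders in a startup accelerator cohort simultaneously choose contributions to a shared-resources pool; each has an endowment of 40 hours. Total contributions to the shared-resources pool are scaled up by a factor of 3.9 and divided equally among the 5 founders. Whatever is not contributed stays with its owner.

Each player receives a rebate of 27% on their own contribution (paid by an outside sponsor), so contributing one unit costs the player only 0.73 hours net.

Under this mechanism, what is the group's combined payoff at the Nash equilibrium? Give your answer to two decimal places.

Under the mechanism each unit contributed yields (3.9/5) / 0.73 = 1.0685 back to its contributor per unit of net cost, which exceeds 1, making full contribution the dominant choice for everyone.
So the Nash equilibrium is full contribution by all 5; the group earns 5 × (40 × 0.27 + 3.9 × 40) = 834.00.

834.00 hours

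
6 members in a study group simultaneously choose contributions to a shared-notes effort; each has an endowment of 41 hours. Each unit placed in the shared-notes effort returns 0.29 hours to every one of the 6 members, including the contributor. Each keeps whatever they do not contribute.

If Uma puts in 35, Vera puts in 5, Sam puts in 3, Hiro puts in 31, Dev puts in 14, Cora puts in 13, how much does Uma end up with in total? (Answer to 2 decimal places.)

Total contributed: 35 + 5 + 3 + 31 + 14 + 13 = 101.
Each receives 0.29 × 101 = 29.29 from the shared-notes effort.
Uma keeps 41 − 35 = 6, so Uma's payoff is 6 + 29.29 = 35.29.

35.29 hours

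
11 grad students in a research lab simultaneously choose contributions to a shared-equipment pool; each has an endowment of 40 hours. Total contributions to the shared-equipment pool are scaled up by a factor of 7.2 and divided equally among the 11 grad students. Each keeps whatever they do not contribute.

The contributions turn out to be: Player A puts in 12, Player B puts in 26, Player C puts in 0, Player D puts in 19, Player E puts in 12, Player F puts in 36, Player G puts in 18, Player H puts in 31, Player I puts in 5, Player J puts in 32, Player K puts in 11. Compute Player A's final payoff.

Total contributed: 12 + 26 + 0 + 19 + 12 + 36 + 18 + 31 + 5 + 32 + 11 = 202.
Each receives 7.2 × 202 / 11 = 132.22 from the shared-equipment pool.
Player A keeps 40 − 12 = 28, so Player A's payoff is 28 + 132.22 = 160.22.

160.22 hours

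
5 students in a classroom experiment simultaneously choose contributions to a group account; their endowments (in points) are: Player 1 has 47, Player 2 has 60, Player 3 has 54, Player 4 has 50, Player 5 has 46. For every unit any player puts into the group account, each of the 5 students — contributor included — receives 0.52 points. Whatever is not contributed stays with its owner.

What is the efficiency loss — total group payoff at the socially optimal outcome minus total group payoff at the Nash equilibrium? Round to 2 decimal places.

411.20 points

The private return per contributed unit is 0.52 < 1 for everyone, so the Nash equilibrium is zero contribution and the group total is Σ E_j = 47 + 60 + 54 + 50 + 46 = 257.
Each contributed unit returns 2.600 to the group, so the social optimum is full contribution by everyone: group total = 2.600 × 257 = 668.20.
Efficiency loss = (2.600 − 1) × 257 = 411.20.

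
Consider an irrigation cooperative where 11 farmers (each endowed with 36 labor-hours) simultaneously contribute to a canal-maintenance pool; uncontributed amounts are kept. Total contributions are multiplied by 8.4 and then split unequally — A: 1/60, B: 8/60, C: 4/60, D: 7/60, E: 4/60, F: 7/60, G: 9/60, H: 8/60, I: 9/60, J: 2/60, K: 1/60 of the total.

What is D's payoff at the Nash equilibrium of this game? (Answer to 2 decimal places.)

For player j, contributing a unit is worthwhile iff 8.4 × (j's share) ≥ 1, i.e. iff j's share is at least 0.1190.
B, G, H and I are above the threshold, contributing 36 each; the remaining 7 contribute 0. Total contributed: 144.
D keeps 36 and receives 8.4 × 144 × 7/60 = 141.12 from the canal-maintenance pool, for a payoff of 177.12.

177.12 labor-hours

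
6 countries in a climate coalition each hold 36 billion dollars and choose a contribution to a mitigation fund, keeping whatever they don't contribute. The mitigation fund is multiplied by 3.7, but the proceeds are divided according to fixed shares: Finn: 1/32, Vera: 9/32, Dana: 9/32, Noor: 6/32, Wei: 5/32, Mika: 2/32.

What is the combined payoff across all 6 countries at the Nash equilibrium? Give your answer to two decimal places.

A player with share s gets back 3.7·s per unit contributed, so full contribution is dominant for anyone with s > 1/3.7 = 0.2703 and zero contribution is dominant for anyone below.
The shares above 0.2703 belong to Vera and Dana, contributing 36 each; the remaining 4 contribute 0. Total contributed: 72.
The mitigation fund pays out 3.7 × 72 = 266.40 in total (split across the unequal shares, but the aggregate is all that matters for the group sum).
The 4 free-riders keep 36 each, adding 144. Group total = 144 + 266.40 = 410.40.

410.40 billion dollars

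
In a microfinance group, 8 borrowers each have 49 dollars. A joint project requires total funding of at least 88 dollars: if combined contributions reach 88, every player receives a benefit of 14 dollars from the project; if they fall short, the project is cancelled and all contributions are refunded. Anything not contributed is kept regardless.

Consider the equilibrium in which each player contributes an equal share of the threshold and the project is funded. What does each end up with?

52 dollars

Equal share of the threshold: 88/8 = 11.
At this profile no one gains by cutting their contribution: any cut drops the total below 88, the project is cancelled, contributions are refunded, and the deviator ends with 49, which is less than 49 − 11 + 14 = 52. Contributing more than 11 just wastes the excess. So contributing exactly 11 is a best response.
Each player's payoff: 49 − 11 + 14 = 52.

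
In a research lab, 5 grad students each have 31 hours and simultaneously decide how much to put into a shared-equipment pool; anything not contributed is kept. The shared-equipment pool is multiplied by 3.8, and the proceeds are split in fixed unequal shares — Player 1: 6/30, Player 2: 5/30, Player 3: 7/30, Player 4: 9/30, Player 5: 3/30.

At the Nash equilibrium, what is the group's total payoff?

241.80 hours

For player j, contributing a unit is worthwhile iff 3.8 × (j's share) ≥ 1, i.e. iff j's share is at least 0.2632.
Only Player 4 (9/30) clears that bar, contributing 31; the remaining 4 contribute 0. Total contributed: 31.
The shared-equipment pool pays out 3.8 × 31 = 117.80 in total (split across the unequal shares, but the aggregate is all that matters for the group sum).
The 4 free-riders keep 31 each, adding 124. Group total = 124 + 117.80 = 241.80.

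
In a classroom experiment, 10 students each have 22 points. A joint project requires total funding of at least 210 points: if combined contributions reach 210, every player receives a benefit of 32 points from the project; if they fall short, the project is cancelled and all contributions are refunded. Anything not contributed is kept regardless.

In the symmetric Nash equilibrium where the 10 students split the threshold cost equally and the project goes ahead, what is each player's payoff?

Equal share of the threshold: 210/10 = 21.
At this profile no one gains by cutting their contribution: any cut drops the total below 210, the project is cancelled, contributions are refunded, and the deviator ends with 22, which is less than 22 − 21 + 32 = 33. Contributing more than 21 just wastes the excess. So contributing exactly 21 is a best response.
Each player's payoff: 22 − 21 + 32 = 33.

33 points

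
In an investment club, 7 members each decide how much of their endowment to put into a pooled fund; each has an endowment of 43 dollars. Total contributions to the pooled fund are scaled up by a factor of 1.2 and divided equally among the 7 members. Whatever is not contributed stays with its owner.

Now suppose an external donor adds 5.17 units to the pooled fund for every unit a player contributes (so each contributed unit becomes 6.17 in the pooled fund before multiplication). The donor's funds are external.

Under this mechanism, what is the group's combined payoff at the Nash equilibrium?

The effective private return per unit is now 1.2 × 6.17 / 7 = 1.0577 > 1, so every player's dominant strategy flips to full contribution.
At the Nash equilibrium everyone contributes 43. Group total payoff = 1.2 × 6.17 × 301 = 2228.60.

2228.60 dollars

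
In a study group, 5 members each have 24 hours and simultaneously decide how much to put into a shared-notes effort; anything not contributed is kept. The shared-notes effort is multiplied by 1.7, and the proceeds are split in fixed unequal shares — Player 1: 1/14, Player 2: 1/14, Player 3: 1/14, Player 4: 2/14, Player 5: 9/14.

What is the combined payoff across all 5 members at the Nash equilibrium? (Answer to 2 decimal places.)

For player j, contributing a unit is worthwhile iff 1.7 × (j's share) ≥ 1, i.e. iff j's share is at least 0.5882.
The only share above 0.5882 is Player 5's 9/14, contributing 24; the remaining 4 contribute 0. Total contributed: 24.
The shared-notes effort pays out 1.7 × 24 = 40.80 in total (split across the unequal shares, but the aggregate is all that matters for the group sum).
The 4 free-riders keep 24 each, adding 96. Group total = 96 + 40.80 = 136.80.

136.80 hours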